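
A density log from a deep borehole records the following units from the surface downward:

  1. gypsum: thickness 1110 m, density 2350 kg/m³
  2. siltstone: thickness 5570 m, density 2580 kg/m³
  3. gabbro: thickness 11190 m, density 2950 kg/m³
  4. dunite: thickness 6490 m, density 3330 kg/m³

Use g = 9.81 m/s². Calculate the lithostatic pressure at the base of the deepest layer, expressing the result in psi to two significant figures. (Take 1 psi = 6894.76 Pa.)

100000 psi

gypsum: 2350 kg/m³ × 9.81 m/s² × 1110 m = 2.559×10^7 Pa = 3711 psi
siltstone: 2580 kg/m³ × 9.81 m/s² × 5570 m = 1.410×10^8 Pa = 20447 psi
gabbro: 2950 kg/m³ × 9.81 m/s² × 11190 m = 3.238×10^8 Pa = 46968 psi
dunite: 3330 kg/m³ × 9.81 m/s² × 6490 m = 2.120×10^8 Pa = 30750 psi
Total = 3711 + 20447 + 46968 + 30750 = 1.0188×10^5 psi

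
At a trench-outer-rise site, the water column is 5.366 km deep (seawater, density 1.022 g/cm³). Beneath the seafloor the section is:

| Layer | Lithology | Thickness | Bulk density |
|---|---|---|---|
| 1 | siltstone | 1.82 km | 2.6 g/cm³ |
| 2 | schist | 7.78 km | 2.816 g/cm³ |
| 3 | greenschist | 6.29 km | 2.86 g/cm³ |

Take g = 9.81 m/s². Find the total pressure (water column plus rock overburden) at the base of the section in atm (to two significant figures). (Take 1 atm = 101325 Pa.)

4900 atm

seawater: 1022 kg/m³ × 9.81 m/s² × 5366 m = 5.380×10^7 Pa = 531.0 atm
siltstone: 2600 kg/m³ × 9.81 m/s² × 1820 m = 4.642×10^7 Pa = 458.1 atm
schist: 2816 kg/m³ × 9.81 m/s² × 7780 m = 2.149×10^8 Pa = 2121 atm
greenschist: 2860 kg/m³ × 9.81 m/s² × 6290 m = 1.765×10^8 Pa = 1742 atm
Total = 531.0 + 458.1 + 2121 + 1742 = 4851.9 atm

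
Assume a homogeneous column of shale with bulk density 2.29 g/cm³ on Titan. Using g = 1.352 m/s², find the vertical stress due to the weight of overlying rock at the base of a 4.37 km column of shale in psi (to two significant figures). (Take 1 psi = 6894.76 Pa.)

shale: 2290 kg/m³ × 1.352 m/s² × 4370 m = 1.353×10^7 Pa = 1962 psi

2000 psi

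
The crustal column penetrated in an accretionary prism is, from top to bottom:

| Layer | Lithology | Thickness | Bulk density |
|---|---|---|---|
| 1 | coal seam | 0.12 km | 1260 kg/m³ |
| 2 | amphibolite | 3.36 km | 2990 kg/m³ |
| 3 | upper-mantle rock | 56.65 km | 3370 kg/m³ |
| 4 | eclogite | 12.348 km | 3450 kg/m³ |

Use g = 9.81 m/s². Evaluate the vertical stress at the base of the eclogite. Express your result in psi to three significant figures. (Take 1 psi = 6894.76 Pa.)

coal seam: 1260 kg/m³ × 9.81 m/s² × 120 m = 1.483×10^6 Pa = 215.1 psi
amphibolite: 2990 kg/m³ × 9.81 m/s² × 3360 m = 9.856×10^7 Pa = 14294 psi
upper-mantle rock: 3370 kg/m³ × 9.81 m/s² × 56650 m = 1.873×10^9 Pa = 2.716×10^5 psi
eclogite: 3450 kg/m³ × 9.81 m/s² × 12348 m = 4.179×10^8 Pa = 60613 psi
Total = 215.1 + 14294 + 2.716×10^5 + 60613 = 3.4675×10^5 psi

347000 psi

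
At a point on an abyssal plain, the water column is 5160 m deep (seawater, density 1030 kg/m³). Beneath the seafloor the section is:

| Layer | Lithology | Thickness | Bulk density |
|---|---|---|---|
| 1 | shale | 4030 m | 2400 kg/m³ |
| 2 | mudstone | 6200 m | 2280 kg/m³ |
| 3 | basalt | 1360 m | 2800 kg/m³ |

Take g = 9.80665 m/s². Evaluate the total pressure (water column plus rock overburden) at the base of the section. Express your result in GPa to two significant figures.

0.32 GPa

seawater: 1030 kg/m³ × 9.80665 m/s² × 5160 m = 5.212×10^7 Pa = 0.05212 GPa
shale: 2400 kg/m³ × 9.80665 m/s² × 4030 m = 9.485×10^7 Pa = 0.09485 GPa
mudstone: 2280 kg/m³ × 9.80665 m/s² × 6200 m = 1.386×10^8 Pa = 0.1386 GPa
basalt: 2800 kg/m³ × 9.80665 m/s² × 1360 m = 3.734×10^7 Pa = 0.03734 GPa
Total = 0.05212 + 0.09485 + 0.1386 + 0.03734 = 0.32294 GPa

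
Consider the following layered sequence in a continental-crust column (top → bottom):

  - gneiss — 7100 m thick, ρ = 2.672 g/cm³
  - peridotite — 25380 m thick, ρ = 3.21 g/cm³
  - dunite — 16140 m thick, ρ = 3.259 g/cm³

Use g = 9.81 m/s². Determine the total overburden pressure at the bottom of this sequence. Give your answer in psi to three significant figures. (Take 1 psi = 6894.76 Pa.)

218000 psi

gneiss: 2672 kg/m³ × 9.81 m/s² × 7100 m = 1.861×10^8 Pa = 26993 psi
peridotite: 3210 kg/m³ × 9.81 m/s² × 25380 m = 7.992×10^8 Pa = 1.159×10^5 psi
dunite: 3259 kg/m³ × 9.81 m/s² × 16140 m = 5.160×10^8 Pa = 74841 psi
Total = 26993 + 1.159×10^5 + 74841 = 2.1775×10^5 psi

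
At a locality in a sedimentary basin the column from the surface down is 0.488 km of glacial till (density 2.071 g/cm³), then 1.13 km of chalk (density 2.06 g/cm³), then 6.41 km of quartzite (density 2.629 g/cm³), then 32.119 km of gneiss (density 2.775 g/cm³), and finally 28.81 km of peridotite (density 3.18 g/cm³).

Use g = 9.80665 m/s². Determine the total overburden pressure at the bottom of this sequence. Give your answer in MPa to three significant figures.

1970 MPa

glacial till: 2071 kg/m³ × 9.80665 m/s² × 488 m = 9.911×10^6 Pa = 9.911 MPa
chalk: 2060 kg/m³ × 9.80665 m/s² × 1130 m = 2.283×10^7 Pa = 22.83 MPa
quartzite: 2629 kg/m³ × 9.80665 m/s² × 6410 m = 1.653×10^8 Pa = 165.3 MPa
gneiss: 2775 kg/m³ × 9.80665 m/s² × 32119 m = 8.741×10^8 Pa = 874.1 MPa
peridotite: 3180 kg/m³ × 9.80665 m/s² × 28810 m = 8.984×10^8 Pa = 898.4 MPa
Total = 9.911 + 22.83 + 165.3 + 874.1 + 898.4 = 1970.5 MPa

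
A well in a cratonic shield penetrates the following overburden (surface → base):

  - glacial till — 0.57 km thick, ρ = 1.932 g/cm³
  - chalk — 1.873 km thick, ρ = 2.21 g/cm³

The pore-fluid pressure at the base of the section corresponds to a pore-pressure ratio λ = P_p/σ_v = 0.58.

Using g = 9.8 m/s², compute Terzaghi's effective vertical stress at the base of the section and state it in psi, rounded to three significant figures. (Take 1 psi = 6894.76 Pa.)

Overburden (lithostatic) stress σ_v:
glacial till: 1932 kg/m³ × 9.8 m/s² × 570 m = 1.079×10^7 Pa = 10.79 MPa
chalk: 2210 kg/m³ × 9.8 m/s² × 1873 m = 4.057×10^7 Pa = 40.57 MPa
Total = 10.79 + 40.57 = 51.358 MPa
Pore pressure P_p = λ·σ_v = 0.58 × 51.36 MPa = 29.79 MPa
Effective stress σ' = σ_v − P_p = 51.36 − 29.79 = 21.570 MPa = 3128.5 psi

3130 psi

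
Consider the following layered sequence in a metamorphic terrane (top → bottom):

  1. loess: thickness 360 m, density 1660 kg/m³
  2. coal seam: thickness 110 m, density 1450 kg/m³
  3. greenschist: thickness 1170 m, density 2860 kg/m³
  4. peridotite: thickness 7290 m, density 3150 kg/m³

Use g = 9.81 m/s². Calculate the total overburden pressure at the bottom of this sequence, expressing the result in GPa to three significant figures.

loess: 1660 kg/m³ × 9.81 m/s² × 360 m = 5.862×10^6 Pa = 5.862×10^-3 GPa
coal seam: 1450 kg/m³ × 9.81 m/s² × 110 m = 1.565×10^6 Pa = 1.565×10^-3 GPa
greenschist: 2860 kg/m³ × 9.81 m/s² × 1170 m = 3.283×10^7 Pa = 0.03283 GPa
peridotite: 3150 kg/m³ × 9.81 m/s² × 7290 m = 2.253×10^8 Pa = 0.2253 GPa
Total = 5.862×10^-3 + 1.565×10^-3 + 0.03283 + 0.2253 = 0.26553 GPa

0.266 GPa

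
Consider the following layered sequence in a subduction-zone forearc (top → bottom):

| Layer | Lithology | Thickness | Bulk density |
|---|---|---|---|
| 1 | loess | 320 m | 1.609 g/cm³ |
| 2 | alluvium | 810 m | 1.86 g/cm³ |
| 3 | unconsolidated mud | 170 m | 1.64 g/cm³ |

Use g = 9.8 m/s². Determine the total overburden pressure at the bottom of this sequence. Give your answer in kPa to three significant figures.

loess: 1609 kg/m³ × 9.8 m/s² × 320 m = 5.046×10^6 Pa = 5046 kPa
alluvium: 1860 kg/m³ × 9.8 m/s² × 810 m = 1.476×10^7 Pa = 14765 kPa
unconsolidated mud: 1640 kg/m³ × 9.8 m/s² × 170 m = 2.732×10^6 Pa = 2732 kPa
Total = 5046 + 14765 + 2732 = 22543 kPa

22500 kPa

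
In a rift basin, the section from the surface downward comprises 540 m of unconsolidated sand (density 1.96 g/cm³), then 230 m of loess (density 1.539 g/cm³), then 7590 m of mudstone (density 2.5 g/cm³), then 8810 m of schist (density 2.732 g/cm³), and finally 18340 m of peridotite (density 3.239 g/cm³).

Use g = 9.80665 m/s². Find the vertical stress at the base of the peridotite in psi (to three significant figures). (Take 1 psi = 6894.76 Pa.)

unconsolidated sand: 1960 kg/m³ × 9.80665 m/s² × 540 m = 1.038×10^7 Pa = 1505 psi
loess: 1539 kg/m³ × 9.80665 m/s² × 230 m = 3.471×10^6 Pa = 503.5 psi
mudstone: 2500 kg/m³ × 9.80665 m/s² × 7590 m = 1.861×10^8 Pa = 26989 psi
schist: 2732 kg/m³ × 9.80665 m/s² × 8810 m = 2.360×10^8 Pa = 34234 psi
peridotite: 3239 kg/m³ × 9.80665 m/s² × 18340 m = 5.825×10^8 Pa = 84491 psi
Total = 1505 + 503.5 + 26989 + 34234 + 84491 = 1.4772×10^5 psi

148000 psi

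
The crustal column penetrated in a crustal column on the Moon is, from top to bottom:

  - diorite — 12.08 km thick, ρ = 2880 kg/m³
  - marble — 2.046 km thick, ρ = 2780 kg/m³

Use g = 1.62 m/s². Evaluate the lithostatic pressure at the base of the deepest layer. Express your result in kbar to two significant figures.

diorite: 2880 kg/m³ × 1.62 m/s² × 12080 m = 5.636×10^7 Pa = 0.5636 kbar
marble: 2780 kg/m³ × 1.62 m/s² × 2046 m = 9.214×10^6 Pa = 0.09214 kbar
Total = 0.5636 + 0.09214 = 0.65575 kbar

0.66 kbar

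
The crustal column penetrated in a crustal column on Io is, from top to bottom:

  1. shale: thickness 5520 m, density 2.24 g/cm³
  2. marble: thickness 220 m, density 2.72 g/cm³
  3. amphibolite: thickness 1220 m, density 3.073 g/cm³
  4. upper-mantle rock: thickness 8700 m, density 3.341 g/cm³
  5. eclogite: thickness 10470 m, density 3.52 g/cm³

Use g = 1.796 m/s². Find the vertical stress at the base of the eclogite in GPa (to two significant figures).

0.15 GPa

shale: 2240 kg/m³ × 1.796 m/s² × 5520 m = 2.221×10^7 Pa = 0.02221 GPa
marble: 2720 kg/m³ × 1.796 m/s² × 220 m = 1.075×10^6 Pa = 1.075×10^-3 GPa
amphibolite: 3073 kg/m³ × 1.796 m/s² × 1220 m = 6.733×10^6 Pa = 6.733×10^-3 GPa
upper-mantle rock: 3341 kg/m³ × 1.796 m/s² × 8700 m = 5.220×10^7 Pa = 0.05220 GPa
eclogite: 3520 kg/m³ × 1.796 m/s² × 10470 m = 6.619×10^7 Pa = 0.06619 GPa
Total = 0.02221 + 1.075×10^-3 + 6.733×10^-3 + 0.05220 + 0.06619 = 0.14841 GPa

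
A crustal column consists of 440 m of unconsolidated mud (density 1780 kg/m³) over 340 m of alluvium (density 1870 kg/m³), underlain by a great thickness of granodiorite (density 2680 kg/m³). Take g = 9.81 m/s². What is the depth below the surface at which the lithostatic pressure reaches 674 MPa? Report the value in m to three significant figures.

25900 m

Pressure at base of upper layers: 1780×9.81×440 + 1870×9.81×340 = 1.392×10^7 Pa = 13.92 MPa
Remaining pressure to be supplied by granodiorite: 6.740×10^8 − 1.392×10^7 = 6.601×10^8 Pa
Additional depth in granodiorite = 6.601×10^8 Pa / (2680 kg/m³ × 9.81 m/s²) = 25107 m
Total depth = 780 m + 25107 m = 25887 m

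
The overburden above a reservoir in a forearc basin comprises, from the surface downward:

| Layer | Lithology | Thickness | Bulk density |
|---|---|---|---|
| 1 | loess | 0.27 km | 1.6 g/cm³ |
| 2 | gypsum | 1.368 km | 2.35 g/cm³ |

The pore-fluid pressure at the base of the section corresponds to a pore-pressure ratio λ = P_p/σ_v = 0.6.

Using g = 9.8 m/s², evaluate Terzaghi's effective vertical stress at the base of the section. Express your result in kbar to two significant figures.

0.14 kbar

Overburden (lithostatic) stress σ_v:
loess: 1600 kg/m³ × 9.8 m/s² × 270 m = 4.234×10^6 Pa = 4.234 MPa
gypsum: 2350 kg/m³ × 9.8 m/s² × 1368 m = 3.151×10^7 Pa = 31.51 MPa
Total = 4.234 + 31.51 = 35.739 MPa
Pore pressure P_p = λ·σ_v = 0.6 × 35.74 MPa = 21.44 MPa
Effective stress σ' = σ_v − P_p = 35.74 − 21.44 = 14.295 MPa = 0.14295 kbar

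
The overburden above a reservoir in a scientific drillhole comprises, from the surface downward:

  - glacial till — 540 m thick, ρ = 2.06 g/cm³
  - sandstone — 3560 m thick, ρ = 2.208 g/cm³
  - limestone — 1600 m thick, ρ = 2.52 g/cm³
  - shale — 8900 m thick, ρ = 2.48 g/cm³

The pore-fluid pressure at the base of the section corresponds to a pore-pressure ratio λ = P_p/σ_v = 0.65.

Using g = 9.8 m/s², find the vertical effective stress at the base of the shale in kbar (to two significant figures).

1.2 kbar

Overburden (lithostatic) stress σ_v:
glacial till: 2060 kg/m³ × 9.8 m/s² × 540 m = 1.090×10^7 Pa = 10.90 MPa
sandstone: 2208 kg/m³ × 9.8 m/s² × 3560 m = 7.703×10^7 Pa = 77.03 MPa
limestone: 2520 kg/m³ × 9.8 m/s² × 1600 m = 3.951×10^7 Pa = 39.51 MPa
shale: 2480 kg/m³ × 9.8 m/s² × 8900 m = 2.163×10^8 Pa = 216.3 MPa
Total = 10.90 + 77.03 + 39.51 + 216.3 = 343.75 MPa
Pore pressure P_p = λ·σ_v = 0.65 × 343.8 MPa = 223.4 MPa
Effective stress σ' = σ_v − P_p = 343.8 − 223.4 = 120.31 MPa = 1.2031 kbar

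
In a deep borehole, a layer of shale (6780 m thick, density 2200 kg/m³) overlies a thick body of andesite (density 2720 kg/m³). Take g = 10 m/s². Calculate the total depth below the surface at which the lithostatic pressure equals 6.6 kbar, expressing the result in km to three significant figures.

Pressure at base of upper layers: 2200×10×6780 = 1.492×10^8 Pa = 1.492 kbar
Remaining pressure to be supplied by andesite: 6.600×10^8 − 1.492×10^8 = 5.108×10^8 Pa
Additional depth in andesite = 5.108×10^8 Pa / (2720 kg/m³ × 10 m/s²) = 18781 m
Total depth = 6780 m + 18781 m = 25561 m
= 25.561 km

25.6 km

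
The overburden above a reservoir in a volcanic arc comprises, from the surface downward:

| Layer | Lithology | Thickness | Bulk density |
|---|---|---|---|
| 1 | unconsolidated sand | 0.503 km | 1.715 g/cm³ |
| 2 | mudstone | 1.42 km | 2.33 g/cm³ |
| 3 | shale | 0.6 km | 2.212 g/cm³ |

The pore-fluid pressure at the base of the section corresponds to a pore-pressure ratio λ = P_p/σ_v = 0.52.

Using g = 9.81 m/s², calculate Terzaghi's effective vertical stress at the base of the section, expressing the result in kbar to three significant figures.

Overburden (lithostatic) stress σ_v:
unconsolidated sand: 1715 kg/m³ × 9.81 m/s² × 503 m = 8.463×10^6 Pa = 8.463 MPa
mudstone: 2330 kg/m³ × 9.81 m/s² × 1420 m = 3.246×10^7 Pa = 32.46 MPa
shale: 2212 kg/m³ × 9.81 m/s² × 600 m = 1.302×10^7 Pa = 13.02 MPa
Total = 8.463 + 32.46 + 13.02 = 53.940 MPa
Pore pressure P_p = λ·σ_v = 0.52 × 53.94 MPa = 28.05 MPa
Effective stress σ' = σ_v − P_p = 53.94 − 28.05 = 25.891 MPa = 0.25891 kbar

0.259 kbar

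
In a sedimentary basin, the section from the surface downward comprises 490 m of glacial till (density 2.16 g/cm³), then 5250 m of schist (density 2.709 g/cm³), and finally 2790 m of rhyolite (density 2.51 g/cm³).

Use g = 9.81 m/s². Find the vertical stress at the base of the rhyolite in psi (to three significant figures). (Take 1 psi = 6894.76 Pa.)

31700 psi

glacial till: 2160 kg/m³ × 9.81 m/s² × 490 m = 1.038×10^7 Pa = 1506 psi
schist: 2709 kg/m³ × 9.81 m/s² × 5250 m = 1.395×10^8 Pa = 20236 psi
rhyolite: 2510 kg/m³ × 9.81 m/s² × 2790 m = 6.870×10^7 Pa = 9964 psi
Total = 1506 + 20236 + 9964 = 31705 psi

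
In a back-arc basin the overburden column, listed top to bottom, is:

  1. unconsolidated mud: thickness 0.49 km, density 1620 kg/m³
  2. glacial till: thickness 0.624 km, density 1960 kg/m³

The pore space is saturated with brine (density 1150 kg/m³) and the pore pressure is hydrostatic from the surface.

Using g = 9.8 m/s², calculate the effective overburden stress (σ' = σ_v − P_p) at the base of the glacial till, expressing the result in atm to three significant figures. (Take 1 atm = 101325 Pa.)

Overburden (lithostatic) stress σ_v:
unconsolidated mud: 1620 kg/m³ × 9.8 m/s² × 490 m = 7.779×10^6 Pa = 7.779 MPa
glacial till: 1960 kg/m³ × 9.8 m/s² × 624 m = 1.199×10^7 Pa = 11.99 MPa
Total = 7.779 + 11.99 = 19.765 MPa
Pore pressure P_p = 1150 kg/m³ × 9.8 m/s² × 1114 m = 1.255×10^7 Pa = 12.55 MPa
Effective stress σ' = σ_v − P_p = 19.77 − 12.55 = 7.2103 MPa = 71.160 atm

71.2 atm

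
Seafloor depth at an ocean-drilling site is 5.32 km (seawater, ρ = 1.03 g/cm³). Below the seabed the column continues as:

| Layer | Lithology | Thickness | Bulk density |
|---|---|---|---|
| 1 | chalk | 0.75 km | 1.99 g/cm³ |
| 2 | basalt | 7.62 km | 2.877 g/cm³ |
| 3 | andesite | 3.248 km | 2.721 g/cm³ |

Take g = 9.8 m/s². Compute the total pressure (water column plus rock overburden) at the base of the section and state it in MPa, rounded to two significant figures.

seawater: 1030 kg/m³ × 9.8 m/s² × 5320 m = 5.370×10^7 Pa = 53.70 MPa
chalk: 1990 kg/m³ × 9.8 m/s² × 750 m = 1.463×10^7 Pa = 14.63 MPa
basalt: 2877 kg/m³ × 9.8 m/s² × 7620 m = 2.148×10^8 Pa = 214.8 MPa
andesite: 2721 kg/m³ × 9.8 m/s² × 3248 m = 8.661×10^7 Pa = 86.61 MPa
Total = 53.70 + 14.63 + 214.8 + 86.61 = 369.78 MPa

370 MPa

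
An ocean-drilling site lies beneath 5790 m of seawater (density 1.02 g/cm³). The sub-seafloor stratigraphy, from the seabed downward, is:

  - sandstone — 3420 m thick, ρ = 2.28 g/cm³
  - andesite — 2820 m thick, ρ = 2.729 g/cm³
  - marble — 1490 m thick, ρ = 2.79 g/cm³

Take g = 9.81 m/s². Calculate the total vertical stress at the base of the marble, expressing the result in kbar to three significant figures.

seawater: 1020 kg/m³ × 9.81 m/s² × 5790 m = 5.794×10^7 Pa = 0.5794 kbar
sandstone: 2280 kg/m³ × 9.81 m/s² × 3420 m = 7.649×10^7 Pa = 0.7649 kbar
andesite: 2729 kg/m³ × 9.81 m/s² × 2820 m = 7.550×10^7 Pa = 0.7550 kbar
marble: 2790 kg/m³ × 9.81 m/s² × 1490 m = 4.078×10^7 Pa = 0.4078 kbar
Total = 0.5794 + 0.7649 + 0.7550 + 0.4078 = 2.5071 kbar

2.51 kbar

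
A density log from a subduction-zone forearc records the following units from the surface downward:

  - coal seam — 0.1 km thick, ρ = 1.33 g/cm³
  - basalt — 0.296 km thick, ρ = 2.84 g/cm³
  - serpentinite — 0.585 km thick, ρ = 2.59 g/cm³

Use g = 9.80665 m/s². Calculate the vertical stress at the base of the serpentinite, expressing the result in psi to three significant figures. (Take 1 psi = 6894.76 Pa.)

3540 psi

coal seam: 1330 kg/m³ × 9.80665 m/s² × 100 m = 1.304×10^6 Pa = 189.2 psi
basalt: 2840 kg/m³ × 9.80665 m/s² × 296 m = 8.244×10^6 Pa = 1196 psi
serpentinite: 2590 kg/m³ × 9.80665 m/s² × 585 m = 1.486×10^7 Pa = 2155 psi
Total = 189.2 + 1196 + 2155 = 3539.9 psi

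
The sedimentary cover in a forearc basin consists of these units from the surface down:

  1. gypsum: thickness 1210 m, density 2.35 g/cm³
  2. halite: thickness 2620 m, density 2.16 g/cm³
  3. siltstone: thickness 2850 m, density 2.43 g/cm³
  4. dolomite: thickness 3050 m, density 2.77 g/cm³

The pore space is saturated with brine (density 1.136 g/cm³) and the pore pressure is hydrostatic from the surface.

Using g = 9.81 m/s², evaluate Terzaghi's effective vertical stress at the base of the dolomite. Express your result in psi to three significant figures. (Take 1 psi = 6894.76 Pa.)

18200 psi

Overburden (lithostatic) stress σ_v:
gypsum: 2350 kg/m³ × 9.81 m/s² × 1210 m = 2.789×10^7 Pa = 27.89 MPa
halite: 2160 kg/m³ × 9.81 m/s² × 2620 m = 5.552×10^7 Pa = 55.52 MPa
siltstone: 2430 kg/m³ × 9.81 m/s² × 2850 m = 6.794×10^7 Pa = 67.94 MPa
dolomite: 2770 kg/m³ × 9.81 m/s² × 3050 m = 8.288×10^7 Pa = 82.88 MPa
Total = 27.89 + 55.52 + 67.94 + 82.88 = 234.23 MPa
Pore pressure P_p = 1136 kg/m³ × 9.81 m/s² × 9730 m = 1.084×10^8 Pa = 108.4 MPa
Effective stress σ' = σ_v − P_p = 234.2 − 108.4 = 125.80 MPa = 18245 psi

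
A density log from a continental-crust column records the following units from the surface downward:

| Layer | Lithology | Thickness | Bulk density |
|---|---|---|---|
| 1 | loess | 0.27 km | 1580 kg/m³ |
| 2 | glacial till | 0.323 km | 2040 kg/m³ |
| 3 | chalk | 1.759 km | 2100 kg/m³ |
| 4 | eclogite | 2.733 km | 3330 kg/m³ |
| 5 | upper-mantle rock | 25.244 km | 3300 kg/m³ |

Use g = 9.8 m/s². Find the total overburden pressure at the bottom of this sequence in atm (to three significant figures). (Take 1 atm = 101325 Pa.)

9400 atm

loess: 1580 kg/m³ × 9.8 m/s² × 270 m = 4.181×10^6 Pa = 41.26 atm
glacial till: 2040 kg/m³ × 9.8 m/s² × 323 m = 6.457×10^6 Pa = 63.73 atm
chalk: 2100 kg/m³ × 9.8 m/s² × 1759 m = 3.620×10^7 Pa = 357.3 atm
eclogite: 3330 kg/m³ × 9.8 m/s² × 2733 m = 8.919×10^7 Pa = 880.2 atm
upper-mantle rock: 3300 kg/m³ × 9.8 m/s² × 25244 m = 8.164×10^8 Pa = 8057 atm
Total = 41.26 + 63.73 + 357.3 + 880.2 + 8057 = 9399.6 atm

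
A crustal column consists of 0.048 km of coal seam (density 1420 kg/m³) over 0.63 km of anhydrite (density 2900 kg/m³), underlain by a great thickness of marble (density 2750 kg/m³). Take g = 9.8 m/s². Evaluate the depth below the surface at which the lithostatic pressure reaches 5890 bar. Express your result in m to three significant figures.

21800 m

Pressure at base of upper layers: 1420×9.8×48 + 2900×9.8×630 = 1.857×10^7 Pa = 185.7 bar
Remaining pressure to be supplied by marble: 5.890×10^8 − 1.857×10^7 = 5.704×10^8 Pa
Additional depth in marble = 5.704×10^8 Pa / (2750 kg/m³ × 9.8 m/s²) = 21166 m
Total depth = 678 m + 21166 m = 21844 m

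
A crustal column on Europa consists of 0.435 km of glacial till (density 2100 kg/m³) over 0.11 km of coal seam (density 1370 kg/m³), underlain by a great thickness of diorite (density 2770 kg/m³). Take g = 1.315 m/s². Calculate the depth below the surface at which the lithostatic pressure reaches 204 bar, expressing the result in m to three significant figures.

Pressure at base of upper layers: 2100×1.315×435 + 1370×1.315×110 = 1.399×10^6 Pa = 13.99 bar
Remaining pressure to be supplied by diorite: 2.040×10^7 − 1.399×10^6 = 1.900×10^7 Pa
Additional depth in diorite = 1.900×10^7 Pa / (2770 kg/m³ × 1.315 m/s²) = 5216.3 m
Total depth = 545 m + 5216.3 m = 5761.3 m

5760 m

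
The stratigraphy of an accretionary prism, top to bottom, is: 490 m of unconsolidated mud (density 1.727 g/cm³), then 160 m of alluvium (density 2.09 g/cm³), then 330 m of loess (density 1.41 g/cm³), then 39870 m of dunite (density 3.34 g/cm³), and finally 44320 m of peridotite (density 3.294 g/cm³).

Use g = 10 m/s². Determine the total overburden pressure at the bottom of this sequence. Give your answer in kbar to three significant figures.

28.1 kbar

unconsolidated mud: 1727 kg/m³ × 10 m/s² × 490 m = 8.462×10^6 Pa = 0.08462 kbar
alluvium: 2090 kg/m³ × 10 m/s² × 160 m = 3.344×10^6 Pa = 0.03344 kbar
loess: 1410 kg/m³ × 10 m/s² × 330 m = 4.653×10^6 Pa = 0.04653 kbar
dunite: 3340 kg/m³ × 10 m/s² × 39870 m = 1.332×10^9 Pa = 13.32 kbar
peridotite: 3294 kg/m³ × 10 m/s² × 44320 m = 1.460×10^9 Pa = 14.60 kbar
Total = 0.08462 + 0.03344 + 0.04653 + 13.32 + 14.60 = 28.080 kbar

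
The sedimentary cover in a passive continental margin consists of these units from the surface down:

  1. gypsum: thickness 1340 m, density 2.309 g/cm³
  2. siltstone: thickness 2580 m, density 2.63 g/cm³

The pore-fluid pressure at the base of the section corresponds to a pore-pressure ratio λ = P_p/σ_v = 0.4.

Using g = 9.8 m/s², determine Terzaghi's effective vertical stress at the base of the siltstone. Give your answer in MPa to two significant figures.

58 MPa

Overburden (lithostatic) stress σ_v:
gypsum: 2309 kg/m³ × 9.8 m/s² × 1340 m = 3.032×10^7 Pa = 30.32 MPa
siltstone: 2630 kg/m³ × 9.8 m/s² × 2580 m = 6.650×10^7 Pa = 66.50 MPa
Total = 30.32 + 66.50 = 96.819 MPa
Pore pressure P_p = λ·σ_v = 0.4 × 96.82 MPa = 38.73 MPa
Effective stress σ' = σ_v − P_p = 96.82 − 38.73 = 58.091 MPa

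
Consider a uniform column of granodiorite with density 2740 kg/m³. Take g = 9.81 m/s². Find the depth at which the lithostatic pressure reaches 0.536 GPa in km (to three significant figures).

h = P/(ρg) = 0.536 GPa / (2740 kg/m³ × 9.81 m/s²) = 5.360×10^8 Pa / 26879 Pa/m = 19941 m
= 19.941 km

19.9 km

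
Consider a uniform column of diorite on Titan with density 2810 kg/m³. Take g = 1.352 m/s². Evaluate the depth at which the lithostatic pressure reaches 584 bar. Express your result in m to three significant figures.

h = P/(ρg) = 584 bar / (2810 kg/m³ × 1.352 m/s²) = 5.840×10^7 Pa / 3799.1 Pa/m = 15372 m

15400 m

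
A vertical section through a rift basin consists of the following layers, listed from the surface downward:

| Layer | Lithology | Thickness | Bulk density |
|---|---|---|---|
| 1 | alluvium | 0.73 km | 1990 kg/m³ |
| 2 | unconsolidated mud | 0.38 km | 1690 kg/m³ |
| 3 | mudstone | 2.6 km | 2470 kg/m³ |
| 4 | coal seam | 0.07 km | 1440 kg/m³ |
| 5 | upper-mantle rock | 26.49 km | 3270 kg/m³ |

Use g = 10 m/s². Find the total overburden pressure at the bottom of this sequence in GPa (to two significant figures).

alluvium: 1990 kg/m³ × 10 m/s² × 730 m = 1.453×10^7 Pa = 0.01453 GPa
unconsolidated mud: 1690 kg/m³ × 10 m/s² × 380 m = 6.422×10^6 Pa = 6.422×10^-3 GPa
mudstone: 2470 kg/m³ × 10 m/s² × 2600 m = 6.422×10^7 Pa = 0.06422 GPa
coal seam: 1440 kg/m³ × 10 m/s² × 70 m = 1.008×10^6 Pa = 1.008×10^-3 GPa
upper-mantle rock: 3270 kg/m³ × 10 m/s² × 26490 m = 8.662×10^8 Pa = 0.8662 GPa
Total = 0.01453 + 6.422×10^-3 + 0.06422 + 1.008×10^-3 + 0.8662 = 0.95240 GPa

0.95 GPa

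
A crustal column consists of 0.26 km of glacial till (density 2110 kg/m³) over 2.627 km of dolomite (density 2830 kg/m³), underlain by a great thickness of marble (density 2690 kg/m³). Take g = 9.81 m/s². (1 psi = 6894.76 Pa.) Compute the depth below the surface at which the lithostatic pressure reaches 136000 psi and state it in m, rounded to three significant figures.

35500 m

Pressure at base of upper layers: 2110×9.81×260 + 2830×9.81×2627 = 7.831×10^7 Pa = 11358 psi
Remaining pressure to be supplied by marble: 9.377×10^8 − 7.831×10^7 = 8.594×10^8 Pa
Additional depth in marble = 8.594×10^8 Pa / (2690 kg/m³ × 9.81 m/s²) = 32566 m
Total depth = 2887 m + 32566 m = 35453 m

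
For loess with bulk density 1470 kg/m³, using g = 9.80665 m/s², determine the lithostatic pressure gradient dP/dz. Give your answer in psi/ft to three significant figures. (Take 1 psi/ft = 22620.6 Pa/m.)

dP/dz = ρg = 1470 kg/m³ × 9.80665 m/s² = 14416 Pa/m
= 14416 Pa/m × (1 psi/ft / 22621 Pa/m) = 0.63729 psi/ft

0.637 psi/ft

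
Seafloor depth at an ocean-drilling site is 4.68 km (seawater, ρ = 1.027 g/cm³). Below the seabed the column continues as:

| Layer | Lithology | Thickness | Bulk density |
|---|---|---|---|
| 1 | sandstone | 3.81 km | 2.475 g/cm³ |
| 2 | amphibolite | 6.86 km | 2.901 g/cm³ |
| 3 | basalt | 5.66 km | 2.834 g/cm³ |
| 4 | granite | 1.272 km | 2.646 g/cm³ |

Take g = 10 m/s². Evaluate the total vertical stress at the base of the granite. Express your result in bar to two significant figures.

5400 bar

seawater: 1027 kg/m³ × 10 m/s² × 4680 m = 4.806×10^7 Pa = 480.6 bar
sandstone: 2475 kg/m³ × 10 m/s² × 3810 m = 9.430×10^7 Pa = 943.0 bar
amphibolite: 2901 kg/m³ × 10 m/s² × 6860 m = 1.990×10^8 Pa = 1990 bar
basalt: 2834 kg/m³ × 10 m/s² × 5660 m = 1.604×10^8 Pa = 1604 bar
granite: 2646 kg/m³ × 10 m/s² × 1272 m = 3.366×10^7 Pa = 336.6 bar
Total = 480.6 + 943.0 + 1990 + 1604 + 336.6 = 5354.3 bar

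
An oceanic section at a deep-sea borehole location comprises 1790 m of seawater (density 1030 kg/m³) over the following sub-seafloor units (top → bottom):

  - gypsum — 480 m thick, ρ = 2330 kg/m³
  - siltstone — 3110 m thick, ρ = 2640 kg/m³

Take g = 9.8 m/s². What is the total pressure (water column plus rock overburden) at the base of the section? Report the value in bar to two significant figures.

1100 bar

seawater: 1030 kg/m³ × 9.8 m/s² × 1790 m = 1.807×10^7 Pa = 180.7 bar
gypsum: 2330 kg/m³ × 9.8 m/s² × 480 m = 1.096×10^7 Pa = 109.6 bar
siltstone: 2640 kg/m³ × 9.8 m/s² × 3110 m = 8.046×10^7 Pa = 804.6 bar
Total = 180.7 + 109.6 + 804.6 = 1094.9 bar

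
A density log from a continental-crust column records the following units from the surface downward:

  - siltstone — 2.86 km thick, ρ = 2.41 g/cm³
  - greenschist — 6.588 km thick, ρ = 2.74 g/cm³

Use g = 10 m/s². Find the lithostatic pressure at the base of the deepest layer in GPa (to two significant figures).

siltstone: 2410 kg/m³ × 10 m/s² × 2860 m = 6.893×10^7 Pa = 0.06893 GPa
greenschist: 2740 kg/m³ × 10 m/s² × 6588 m = 1.805×10^8 Pa = 0.1805 GPa
Total = 0.06893 + 0.1805 = 0.24944 GPa

0.25 GPa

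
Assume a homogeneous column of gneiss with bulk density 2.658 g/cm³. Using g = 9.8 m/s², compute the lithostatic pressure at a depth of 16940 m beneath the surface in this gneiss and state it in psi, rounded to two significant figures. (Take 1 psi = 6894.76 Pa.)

64000 psi

gneiss: 2658 kg/m³ × 9.8 m/s² × 16940 m = 4.413×10^8 Pa = 63999 psi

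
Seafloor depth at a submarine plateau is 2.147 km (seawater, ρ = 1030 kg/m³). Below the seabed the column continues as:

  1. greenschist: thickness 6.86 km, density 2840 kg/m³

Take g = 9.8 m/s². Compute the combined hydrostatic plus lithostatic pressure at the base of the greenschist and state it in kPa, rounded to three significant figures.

seawater: 1030 kg/m³ × 9.8 m/s² × 2147 m = 2.167×10^7 Pa = 21672 kPa
greenschist: 2840 kg/m³ × 9.8 m/s² × 6860 m = 1.909×10^8 Pa = 1.909×10^5 kPa
Total = 21672 + 1.909×10^5 = 2.1260×10^5 kPa

213000 kPa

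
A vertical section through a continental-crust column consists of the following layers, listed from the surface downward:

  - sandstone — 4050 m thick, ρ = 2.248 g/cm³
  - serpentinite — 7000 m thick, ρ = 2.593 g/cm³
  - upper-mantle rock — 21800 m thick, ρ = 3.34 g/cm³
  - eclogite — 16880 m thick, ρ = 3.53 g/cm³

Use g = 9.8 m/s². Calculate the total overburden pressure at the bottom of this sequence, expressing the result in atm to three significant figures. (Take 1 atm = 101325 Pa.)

15400 atm

sandstone: 2248 kg/m³ × 9.8 m/s² × 4050 m = 8.922×10^7 Pa = 880.6 atm
serpentinite: 2593 kg/m³ × 9.8 m/s² × 7000 m = 1.779×10^8 Pa = 1756 atm
upper-mantle rock: 3340 kg/m³ × 9.8 m/s² × 21800 m = 7.136×10^8 Pa = 7042 atm
eclogite: 3530 kg/m³ × 9.8 m/s² × 16880 m = 5.839×10^8 Pa = 5763 atm
Total = 880.6 + 1756 + 7042 + 5763 = 15441 atm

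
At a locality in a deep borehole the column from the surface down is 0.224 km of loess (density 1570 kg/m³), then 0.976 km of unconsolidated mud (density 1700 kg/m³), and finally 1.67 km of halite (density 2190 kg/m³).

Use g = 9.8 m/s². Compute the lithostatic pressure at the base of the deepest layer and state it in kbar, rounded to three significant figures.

loess: 1570 kg/m³ × 9.8 m/s² × 224 m = 3.446×10^6 Pa = 0.03446 kbar
unconsolidated mud: 1700 kg/m³ × 9.8 m/s² × 976 m = 1.626×10^7 Pa = 0.1626 kbar
halite: 2190 kg/m³ × 9.8 m/s² × 1670 m = 3.584×10^7 Pa = 0.3584 kbar
Total = 0.03446 + 0.1626 + 0.3584 = 0.55548 kbar

0.555 kbar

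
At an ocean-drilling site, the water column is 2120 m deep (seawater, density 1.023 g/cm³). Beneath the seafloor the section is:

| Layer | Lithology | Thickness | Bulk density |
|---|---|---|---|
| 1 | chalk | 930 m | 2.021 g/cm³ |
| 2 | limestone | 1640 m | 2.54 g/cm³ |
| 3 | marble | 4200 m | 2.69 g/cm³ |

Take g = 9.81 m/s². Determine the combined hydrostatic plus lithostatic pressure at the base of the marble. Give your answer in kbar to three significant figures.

1.91 kbar

seawater: 1023 kg/m³ × 9.81 m/s² × 2120 m = 2.128×10^7 Pa = 0.2128 kbar
chalk: 2021 kg/m³ × 9.81 m/s² × 930 m = 1.844×10^7 Pa = 0.1844 kbar
limestone: 2540 kg/m³ × 9.81 m/s² × 1640 m = 4.086×10^7 Pa = 0.4086 kbar
marble: 2690 kg/m³ × 9.81 m/s² × 4200 m = 1.108×10^8 Pa = 1.108 kbar
Total = 0.2128 + 0.1844 + 0.4086 + 1.108 = 1.9141 kbar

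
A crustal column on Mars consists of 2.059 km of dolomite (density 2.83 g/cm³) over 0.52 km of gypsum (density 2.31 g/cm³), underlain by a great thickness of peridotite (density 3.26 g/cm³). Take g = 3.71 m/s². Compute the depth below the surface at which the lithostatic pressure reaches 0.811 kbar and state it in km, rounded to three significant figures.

Pressure at base of upper layers: 2830×3.71×2059 + 2310×3.71×520 = 2.607×10^7 Pa = 0.2607 kbar
Remaining pressure to be supplied by peridotite: 8.110×10^7 − 2.607×10^7 = 5.503×10^7 Pa
Additional depth in peridotite = 5.503×10^7 Pa / (3260 kg/m³ × 3.71 m/s²) = 4549.6 m
Total depth = 2579 m + 4549.6 m = 7128.6 m
= 7.1286 km

7.13 km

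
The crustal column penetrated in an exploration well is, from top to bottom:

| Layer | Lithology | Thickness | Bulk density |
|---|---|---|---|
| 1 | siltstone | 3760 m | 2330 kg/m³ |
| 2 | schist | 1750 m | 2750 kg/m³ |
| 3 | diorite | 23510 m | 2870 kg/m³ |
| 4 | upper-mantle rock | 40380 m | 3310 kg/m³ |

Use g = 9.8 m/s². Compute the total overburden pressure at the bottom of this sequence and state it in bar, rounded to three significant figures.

siltstone: 2330 kg/m³ × 9.8 m/s² × 3760 m = 8.586×10^7 Pa = 858.6 bar
schist: 2750 kg/m³ × 9.8 m/s² × 1750 m = 4.716×10^7 Pa = 471.6 bar
diorite: 2870 kg/m³ × 9.8 m/s² × 23510 m = 6.612×10^8 Pa = 6612 bar
upper-mantle rock: 3310 kg/m³ × 9.8 m/s² × 40380 m = 1.310×10^9 Pa = 13098 bar
Total = 858.6 + 471.6 + 6612 + 13098 = 21041 bar

21000 bar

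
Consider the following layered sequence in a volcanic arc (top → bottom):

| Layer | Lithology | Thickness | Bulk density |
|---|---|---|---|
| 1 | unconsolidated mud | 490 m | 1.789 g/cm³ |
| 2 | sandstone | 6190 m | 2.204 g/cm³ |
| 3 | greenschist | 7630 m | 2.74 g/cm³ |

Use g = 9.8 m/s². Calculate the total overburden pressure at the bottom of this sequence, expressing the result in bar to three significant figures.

3470 bar

unconsolidated mud: 1789 kg/m³ × 9.8 m/s² × 490 m = 8.591×10^6 Pa = 85.91 bar
sandstone: 2204 kg/m³ × 9.8 m/s² × 6190 m = 1.337×10^8 Pa = 1337 bar
greenschist: 2740 kg/m³ × 9.8 m/s² × 7630 m = 2.049×10^8 Pa = 2049 bar
Total = 85.91 + 1337 + 2049 = 3471.7 bar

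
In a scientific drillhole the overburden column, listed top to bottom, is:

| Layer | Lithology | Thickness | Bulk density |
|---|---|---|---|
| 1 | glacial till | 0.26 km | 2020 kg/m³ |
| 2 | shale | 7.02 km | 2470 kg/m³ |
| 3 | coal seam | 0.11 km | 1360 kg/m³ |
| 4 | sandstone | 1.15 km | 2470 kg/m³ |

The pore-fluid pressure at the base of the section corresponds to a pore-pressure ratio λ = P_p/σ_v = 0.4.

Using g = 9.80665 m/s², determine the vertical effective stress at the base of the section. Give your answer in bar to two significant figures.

Overburden (lithostatic) stress σ_v:
glacial till: 2020 kg/m³ × 9.80665 m/s² × 260 m = 5.150×10^6 Pa = 5.150 MPa
shale: 2470 kg/m³ × 9.80665 m/s² × 7020 m = 1.700×10^8 Pa = 170.0 MPa
coal seam: 1360 kg/m³ × 9.80665 m/s² × 110 m = 1.467×10^6 Pa = 1.467 MPa
sandstone: 2470 kg/m³ × 9.80665 m/s² × 1150 m = 2.786×10^7 Pa = 27.86 MPa
Total = 5.150 + 170.0 + 1.467 + 27.86 = 204.51 MPa
Pore pressure P_p = λ·σ_v = 0.4 × 204.5 MPa = 81.81 MPa
Effective stress σ' = σ_v − P_p = 204.5 − 81.81 = 122.71 MPa = 1227.1 bar

1200 bar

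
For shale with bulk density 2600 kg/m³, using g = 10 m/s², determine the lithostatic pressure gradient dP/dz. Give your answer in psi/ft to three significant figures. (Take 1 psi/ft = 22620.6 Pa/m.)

1.15 psi/ft

dP/dz = ρg = 2600 kg/m³ × 10 m/s² = 26000 Pa/m
= 26000 Pa/m × (1 psi/ft / 22621 Pa/m) = 1.1494 psi/ft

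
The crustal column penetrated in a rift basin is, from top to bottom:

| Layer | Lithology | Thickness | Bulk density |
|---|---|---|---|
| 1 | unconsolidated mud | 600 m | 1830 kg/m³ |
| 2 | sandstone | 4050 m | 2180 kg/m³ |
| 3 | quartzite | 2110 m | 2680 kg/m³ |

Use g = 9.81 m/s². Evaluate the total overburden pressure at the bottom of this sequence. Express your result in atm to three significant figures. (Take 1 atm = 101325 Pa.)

unconsolidated mud: 1830 kg/m³ × 9.81 m/s² × 600 m = 1.077×10^7 Pa = 106.3 atm
sandstone: 2180 kg/m³ × 9.81 m/s² × 4050 m = 8.661×10^7 Pa = 854.8 atm
quartzite: 2680 kg/m³ × 9.81 m/s² × 2110 m = 5.547×10^7 Pa = 547.5 atm
Total = 106.3 + 854.8 + 547.5 = 1508.6 atm

1510 atm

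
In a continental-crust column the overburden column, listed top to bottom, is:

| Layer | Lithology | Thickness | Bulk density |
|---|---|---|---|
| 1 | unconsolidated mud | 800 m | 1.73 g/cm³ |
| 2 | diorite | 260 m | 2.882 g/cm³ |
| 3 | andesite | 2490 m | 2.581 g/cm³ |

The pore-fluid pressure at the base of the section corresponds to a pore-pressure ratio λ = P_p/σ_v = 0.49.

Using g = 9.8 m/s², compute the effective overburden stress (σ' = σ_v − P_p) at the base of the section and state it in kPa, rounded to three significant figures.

42800 kPa

Overburden (lithostatic) stress σ_v:
unconsolidated mud: 1730 kg/m³ × 9.8 m/s² × 800 m = 1.356×10^7 Pa = 13.56 MPa
diorite: 2882 kg/m³ × 9.8 m/s² × 260 m = 7.343×10^6 Pa = 7.343 MPa
andesite: 2581 kg/m³ × 9.8 m/s² × 2490 m = 6.298×10^7 Pa = 62.98 MPa
Total = 13.56 + 7.343 + 62.98 = 83.888 MPa
Pore pressure P_p = λ·σ_v = 0.49 × 83.89 MPa = 41.11 MPa
Effective stress σ' = σ_v − P_p = 83.89 − 41.11 = 42.783 MPa = 42783 kPa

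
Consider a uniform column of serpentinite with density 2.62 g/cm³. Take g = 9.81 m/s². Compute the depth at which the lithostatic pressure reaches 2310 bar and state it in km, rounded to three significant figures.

h = P/(ρg) = 2310 bar / (2620 kg/m³ × 9.81 m/s²) = 2.310×10^8 Pa / 25702 Pa/m = 8987.6 m
= 8.9876 km

8.99 km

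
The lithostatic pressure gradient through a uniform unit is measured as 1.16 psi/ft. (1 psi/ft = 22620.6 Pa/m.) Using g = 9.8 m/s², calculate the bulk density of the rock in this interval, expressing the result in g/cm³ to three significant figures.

ρ = (dP/dz)/g = 1.16 psi/ft / 9.8 m/s² = 26240 Pa/m / 9.8 m/s² = 2677.5 kg/m³
= 2.678 g/cm³

2.68 g/cm³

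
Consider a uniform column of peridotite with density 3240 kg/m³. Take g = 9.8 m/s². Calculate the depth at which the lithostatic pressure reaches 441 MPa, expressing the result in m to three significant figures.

h = P/(ρg) = 441 MPa / (3240 kg/m³ × 9.8 m/s²) = 4.410×10^8 Pa / 31752 Pa/m = 13889 m

13900 m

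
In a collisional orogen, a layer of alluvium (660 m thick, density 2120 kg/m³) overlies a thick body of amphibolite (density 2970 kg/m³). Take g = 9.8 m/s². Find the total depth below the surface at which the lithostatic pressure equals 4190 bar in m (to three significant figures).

Pressure at base of upper layers: 2120×9.8×660 = 1.371×10^7 Pa = 137.1 bar
Remaining pressure to be supplied by amphibolite: 4.190×10^8 − 1.371×10^7 = 4.053×10^8 Pa
Additional depth in amphibolite = 4.053×10^8 Pa / (2970 kg/m³ × 9.8 m/s²) = 13925 m
Total depth = 660 m + 13925 m = 14585 m

14600 m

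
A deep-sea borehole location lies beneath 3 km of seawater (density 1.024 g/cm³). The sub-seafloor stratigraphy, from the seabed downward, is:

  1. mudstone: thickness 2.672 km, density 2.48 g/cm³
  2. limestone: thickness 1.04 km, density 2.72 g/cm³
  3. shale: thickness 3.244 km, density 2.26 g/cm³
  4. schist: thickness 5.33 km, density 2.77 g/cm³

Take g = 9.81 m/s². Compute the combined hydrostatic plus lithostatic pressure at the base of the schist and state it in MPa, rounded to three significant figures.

seawater: 1024 kg/m³ × 9.81 m/s² × 3000 m = 3.014×10^7 Pa = 30.14 MPa
mudstone: 2480 kg/m³ × 9.81 m/s² × 2672 m = 6.501×10^7 Pa = 65.01 MPa
limestone: 2720 kg/m³ × 9.81 m/s² × 1040 m = 2.775×10^7 Pa = 27.75 MPa
shale: 2260 kg/m³ × 9.81 m/s² × 3244 m = 7.192×10^7 Pa = 71.92 MPa
schist: 2770 kg/m³ × 9.81 m/s² × 5330 m = 1.448×10^8 Pa = 144.8 MPa
Total = 30.14 + 65.01 + 27.75 + 71.92 + 144.8 = 339.65 MPa

340 MPa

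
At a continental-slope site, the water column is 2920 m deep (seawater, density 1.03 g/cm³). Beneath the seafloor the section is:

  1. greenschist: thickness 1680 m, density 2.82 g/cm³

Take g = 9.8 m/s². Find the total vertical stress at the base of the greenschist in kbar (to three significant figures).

seawater: 1030 kg/m³ × 9.8 m/s² × 2920 m = 2.947×10^7 Pa = 0.2947 kbar
greenschist: 2820 kg/m³ × 9.8 m/s² × 1680 m = 4.643×10^7 Pa = 0.4643 kbar
Total = 0.2947 + 0.4643 = 0.75903 kbar

0.759 kbar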